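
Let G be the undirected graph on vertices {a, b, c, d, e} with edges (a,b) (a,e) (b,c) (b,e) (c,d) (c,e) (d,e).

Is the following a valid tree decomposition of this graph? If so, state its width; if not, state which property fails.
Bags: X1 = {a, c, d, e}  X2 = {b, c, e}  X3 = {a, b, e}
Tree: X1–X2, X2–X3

No — bags containing vertex a are not connected in the tree.

A tree decomposition must satisfy three properties: every vertex lies in some bag; for every edge, both endpoints lie together in some bag; and for every vertex, the bags containing it form a connected subtree. Here bags containing vertex a are not connected in the tree, so the decomposition is invalid.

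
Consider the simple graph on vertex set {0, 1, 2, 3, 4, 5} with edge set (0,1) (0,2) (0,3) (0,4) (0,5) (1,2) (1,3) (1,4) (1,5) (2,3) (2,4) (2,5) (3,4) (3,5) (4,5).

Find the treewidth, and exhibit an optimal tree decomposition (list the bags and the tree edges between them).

A single bag containing all 6 vertices is trivially a valid decomposition of width 5. For the lower bound, the 6 vertices {0, 1, 2, 3, 4, 5} are pairwise adjacent, and any tree decomposition puts a clique entirely inside one bag — forcing width ≥ 5. Hence tw(G) = 5 exactly.

Treewidth 5.
One optimal decomposition is:
Bags: B1 = {0, 1, 2, 3, 4, 5}
Tree: (single bag)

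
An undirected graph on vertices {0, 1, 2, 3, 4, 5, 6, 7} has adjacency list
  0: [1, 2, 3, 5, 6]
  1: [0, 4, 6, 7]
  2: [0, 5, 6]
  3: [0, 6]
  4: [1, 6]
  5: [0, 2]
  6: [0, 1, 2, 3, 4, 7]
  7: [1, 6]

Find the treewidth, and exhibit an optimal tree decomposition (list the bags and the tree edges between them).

Every bag has size at most 3, so the width is 3 − 1 = 2 and tw(G) ≤ 2. Conversely, {0, 2, 5} is a clique of size 3, and the vertices of any clique must share a bag in every tree decomposition; so some bag has ≥ 3 vertices and tw(G) ≥ 2. The upper and lower bounds meet at 2, so that is the treewidth.

Treewidth 2.
One optimal decomposition is:
Bags: B1 = {1, 6, 7}  B2 = {0, 1, 6}  B3 = {0, 3, 6}  B4 = {1, 4, 6}  B5 = {0, 2, 6}  B6 = {0, 2, 5}
Tree: B1–B2, B2–B3, B2–B4, B2–B5, B5–B6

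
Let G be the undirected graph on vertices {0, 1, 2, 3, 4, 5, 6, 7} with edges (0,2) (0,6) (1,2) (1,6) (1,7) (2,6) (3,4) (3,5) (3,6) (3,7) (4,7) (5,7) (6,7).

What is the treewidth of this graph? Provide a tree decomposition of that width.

The largest bag has 3 vertices, giving width 2; this decomposition certifies tw(G) ≤ 2. On the other hand G contains the 3-clique {3, 4, 7}. A clique must lie in a single bag of any decomposition, so no decomposition can have width below 2. The upper and lower bounds meet at 2, so that is the treewidth.

Treewidth 2.
One such decomposition:
Bags: B1 = {3, 6, 7}  B2 = {3, 5, 7}  B3 = {3, 4, 7}  B4 = {1, 6, 7}  B5 = {1, 2, 6}  B6 = {0, 2, 6}
Tree: B1–B2, B2–B3, B1–B4, B4–B5, B5–B6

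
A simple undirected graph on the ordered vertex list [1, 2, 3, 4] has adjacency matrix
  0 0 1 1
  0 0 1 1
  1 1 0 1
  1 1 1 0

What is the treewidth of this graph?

A width-2 tree decomposition is:
Bags: B1 = {2, 3, 4}  B2 = {1, 3, 4}
Tree: B1–B2
Each bag holds 3 vertices, so the decomposition has width 2, which upper-bounds the treewidth. On the other hand G contains the 3-clique {1, 3, 4}. A clique must lie in a single bag of any decomposition, so no decomposition can have width below 2. Therefore the treewidth is 2.

2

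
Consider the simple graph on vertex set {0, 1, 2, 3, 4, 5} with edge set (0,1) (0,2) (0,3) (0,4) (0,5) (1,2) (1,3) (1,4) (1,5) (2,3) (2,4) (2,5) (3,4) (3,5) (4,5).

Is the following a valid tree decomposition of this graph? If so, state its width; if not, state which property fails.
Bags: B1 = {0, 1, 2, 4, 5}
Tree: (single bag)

No — vertex 3 appears in no bag.

A tree decomposition must satisfy three properties: every vertex lies in some bag; for every edge, both endpoints lie together in some bag; and for every vertex, the bags containing it form a connected subtree. Here vertex 3 appears in no bag, so the decomposition is invalid.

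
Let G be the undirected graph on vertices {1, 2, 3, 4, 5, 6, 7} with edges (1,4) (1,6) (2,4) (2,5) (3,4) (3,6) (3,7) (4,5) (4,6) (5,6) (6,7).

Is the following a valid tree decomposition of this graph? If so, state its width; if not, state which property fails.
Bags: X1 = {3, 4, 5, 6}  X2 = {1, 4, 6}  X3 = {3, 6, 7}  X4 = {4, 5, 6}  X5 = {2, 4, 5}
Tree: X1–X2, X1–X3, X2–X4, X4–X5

No — bags containing vertex 5 are not connected in the tree.

A tree decomposition must satisfy three properties: every vertex lies in some bag; for every edge, both endpoints lie together in some bag; and for every vertex, the bags containing it form a connected subtree. Here bags containing vertex 5 are not connected in the tree, so the decomposition is invalid.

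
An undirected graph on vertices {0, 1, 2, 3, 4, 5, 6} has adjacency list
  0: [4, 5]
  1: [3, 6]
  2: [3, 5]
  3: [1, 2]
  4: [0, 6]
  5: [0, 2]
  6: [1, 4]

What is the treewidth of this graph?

A width-2 tree decomposition is:
Bags: B1 = {1, 2, 3}  B2 = {1, 2, 5}  B3 = {0, 1, 5}  B4 = {0, 1, 4}  B5 = {1, 4, 6}
Tree: B1–B2, B2–B3, B3–B4, B4–B5
Every bag has size at most 3, so the width is 3 − 1 = 2 and tw(G) ≤ 2. For the lower bound, G contains the cycle 1–3–2–5–0–4–6–1, so G is not a forest; only forests have treewidth ≤ 1, hence tw(G) ≥ 2. Therefore the treewidth is 2.

2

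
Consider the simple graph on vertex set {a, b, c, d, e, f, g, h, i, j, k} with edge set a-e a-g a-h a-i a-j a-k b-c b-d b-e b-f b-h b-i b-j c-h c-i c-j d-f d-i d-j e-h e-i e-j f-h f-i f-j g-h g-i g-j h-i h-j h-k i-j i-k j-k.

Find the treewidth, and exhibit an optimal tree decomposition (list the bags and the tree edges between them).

Treewidth 4.
One such decomposition:
Bags: B1 = {a, h, i, j, k}  B2 = {a, e, h, i, j}  B3 = {a, g, h, i, j}  B4 = {b, e, h, i, j}  B5 = {b, f, h, i, j}  B6 = {b, c, h, i, j}  B7 = {b, d, f, i, j}
Tree: B1–B2, B2–B3, B2–B4, B4–B5, B4–B6, B5–B7

Each bag holds 5 vertices, so the decomposition has width 4, which upper-bounds the treewidth. On the other hand G contains the 5-clique {b, d, f, i, j}. A clique must lie in a single bag of any decomposition, so no decomposition can have width below 4. Combining the bounds, tw(G) = 4.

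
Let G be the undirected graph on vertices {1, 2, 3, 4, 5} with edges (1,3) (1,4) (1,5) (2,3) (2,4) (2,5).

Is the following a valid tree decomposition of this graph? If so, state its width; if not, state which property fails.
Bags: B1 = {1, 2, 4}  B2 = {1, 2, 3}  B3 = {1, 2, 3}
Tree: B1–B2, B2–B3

No — vertex 5 appears in no bag.

A tree decomposition must satisfy three properties: every vertex lies in some bag; for every edge, both endpoints lie together in some bag; and for every vertex, the bags containing it form a connected subtree. Here vertex 5 appears in no bag, so the decomposition is invalid.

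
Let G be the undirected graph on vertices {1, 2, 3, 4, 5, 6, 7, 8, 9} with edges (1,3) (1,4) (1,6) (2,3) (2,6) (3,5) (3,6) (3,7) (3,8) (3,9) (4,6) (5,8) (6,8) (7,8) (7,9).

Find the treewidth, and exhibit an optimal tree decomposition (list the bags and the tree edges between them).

Treewidth 2.
One such decomposition:
Bags: B1 = {1, 3, 6}  B2 = {3, 6, 8}  B3 = {3, 7, 8}  B4 = {3, 5, 8}  B5 = {2, 3, 6}  B6 = {3, 7, 9}  B7 = {1, 4, 6}
Tree: B1–B2, B2–B3, B2–B4, B2–B5, B3–B6, B1–B7

Every bag has size at most 3, so the width is 3 − 1 = 2 and tw(G) ≤ 2. Conversely, {3, 7, 9} is a clique of size 3, and the vertices of any clique must share a bag in every tree decomposition; so some bag has ≥ 3 vertices and tw(G) ≥ 2. The upper and lower bounds meet at 2, so that is the treewidth.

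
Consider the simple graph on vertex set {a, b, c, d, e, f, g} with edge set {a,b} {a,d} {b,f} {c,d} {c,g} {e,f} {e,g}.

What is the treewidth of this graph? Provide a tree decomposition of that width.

Treewidth 2.
One such decomposition:
Bags: B1 = {a, c, d}  B2 = {a, b, c}  B3 = {b, c, f}  B4 = {c, e, f}  B5 = {c, e, g}
Tree: B1–B2, B2–B3, B3–B4, B4–B5

Each bag holds 3 vertices, so the decomposition has width 2, which upper-bounds the treewidth. For the lower bound, G contains the cycle c–d–a–b–f–e–g–c, so G is not a forest; only forests have treewidth ≤ 1, hence tw(G) ≥ 2. Therefore the treewidth is 2.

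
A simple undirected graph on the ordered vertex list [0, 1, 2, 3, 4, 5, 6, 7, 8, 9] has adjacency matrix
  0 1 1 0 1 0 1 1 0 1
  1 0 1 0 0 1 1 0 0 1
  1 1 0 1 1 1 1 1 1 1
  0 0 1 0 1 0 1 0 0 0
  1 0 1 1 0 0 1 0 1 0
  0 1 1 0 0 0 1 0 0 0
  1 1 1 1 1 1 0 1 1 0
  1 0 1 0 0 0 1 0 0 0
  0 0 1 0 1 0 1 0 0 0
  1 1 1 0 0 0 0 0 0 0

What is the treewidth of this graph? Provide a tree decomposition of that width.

Treewidth 3.
One optimal decomposition is:
Bags: B1 = {0, 1, 2, 6}  B2 = {0, 2, 4, 6}  B3 = {2, 4, 6, 8}  B4 = {0, 2, 6, 7}  B5 = {1, 2, 5, 6}  B6 = {0, 1, 2, 9}  B7 = {2, 3, 4, 6}
Tree: B1–B2, B2–B3, B2–B4, B1–B5, B1–B6, B3–B7

Every bag has size at most 4, so the width is 4 − 1 = 3 and tw(G) ≤ 3. For the lower bound, the 4 vertices {0, 1, 2, 9} are pairwise adjacent, and any tree decomposition puts a clique entirely inside one bag — forcing width ≥ 3. The upper and lower bounds meet at 3, so that is the treewidth.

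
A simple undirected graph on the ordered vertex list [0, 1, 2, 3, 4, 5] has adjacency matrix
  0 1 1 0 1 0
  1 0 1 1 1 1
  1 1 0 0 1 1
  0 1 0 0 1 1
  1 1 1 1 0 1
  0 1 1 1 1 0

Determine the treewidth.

3

A width-3 tree decomposition is:
Bags: B1 = {1, 2, 4, 5}  B2 = {1, 3, 4, 5}  B3 = {0, 1, 2, 4}
Tree: B1–B2, B1–B3
The largest bag has 4 vertices, giving width 3; this decomposition certifies tw(G) ≤ 3. On the other hand G contains the 4-clique {0, 1, 2, 4}. A clique must lie in a single bag of any decomposition, so no decomposition can have width below 3. Therefore the treewidth is 3.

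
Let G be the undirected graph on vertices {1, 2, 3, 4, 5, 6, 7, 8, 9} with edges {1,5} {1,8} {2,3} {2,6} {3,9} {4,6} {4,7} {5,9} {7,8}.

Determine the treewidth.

2

A width-2 tree decomposition is:
Bags: B1 = {2, 3, 9}  B2 = {2, 6, 9}  B3 = {4, 6, 9}  B4 = {4, 7, 9}  B5 = {7, 8, 9}  B6 = {1, 8, 9}  B7 = {1, 5, 9}
Tree: B1–B2, B2–B3, B3–B4, B4–B5, B5–B6, B6–B7
Each bag holds 3 vertices, so the decomposition has width 2, which upper-bounds the treewidth. Since 9–3–2–6–4–7–8–1–5–9 is a cycle in G, G is not acyclic. Forests are exactly the graphs of treewidth ≤ 1, so tw(G) ≥ 2. Hence tw(G) = 2 exactly.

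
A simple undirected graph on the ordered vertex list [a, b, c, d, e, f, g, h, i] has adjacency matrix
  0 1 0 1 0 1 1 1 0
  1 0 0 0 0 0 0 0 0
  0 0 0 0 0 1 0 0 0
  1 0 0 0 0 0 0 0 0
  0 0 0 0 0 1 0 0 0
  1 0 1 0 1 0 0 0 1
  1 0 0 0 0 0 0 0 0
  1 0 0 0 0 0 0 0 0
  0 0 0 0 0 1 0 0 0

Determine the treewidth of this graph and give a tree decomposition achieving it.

Treewidth 1.
Bags: B1 = {a, h}  B2 = {a, b}  B3 = {a, f}  B4 = {a, g}  B5 = {c, f}  B6 = {e, f}  B7 = {a, d}  B8 = {f, i}
Tree: B1–B2, B2–B3, B2–B4, B3–B5, B5–B6, B4–B7, B5–B8

Each bag holds 2 vertices, so the decomposition has width 1, which upper-bounds the treewidth. Since G has at least one edge (e.g. a–h), it is not an edgeless graph, so tw(G) ≥ 1. The upper and lower bounds meet at 1, so that is the treewidth.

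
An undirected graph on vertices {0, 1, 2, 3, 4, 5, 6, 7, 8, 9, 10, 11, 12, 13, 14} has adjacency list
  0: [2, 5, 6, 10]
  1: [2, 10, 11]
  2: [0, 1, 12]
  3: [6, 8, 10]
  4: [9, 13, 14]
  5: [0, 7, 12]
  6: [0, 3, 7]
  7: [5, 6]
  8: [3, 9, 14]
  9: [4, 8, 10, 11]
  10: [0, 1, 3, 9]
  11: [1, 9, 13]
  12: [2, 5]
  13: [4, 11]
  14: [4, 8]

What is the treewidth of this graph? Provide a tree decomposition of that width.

The largest bag has 4 vertices, giving width 3; this decomposition certifies tw(G) ≤ 3. For the lower bound: the 4 vertex sets {4,13,14}, {11}, {9}, {1,3,8,10} are disjoint, each induces a connected subgraph, and every pair is joined by at least one edge of G. Contracting each set to a single vertex therefore yields K_{4} as a minor, and since treewidth is minor-monotone, tw(G) ≥ tw(K_{4}) = 3. Combining the bounds, tw(G) = 3.

Treewidth 3.
Bags: B1 = {4, 11, 13, 14}  B2 = {4, 9, 11, 14}  B3 = {8, 9, 11, 14}  B4 = {1, 8, 9, 11}  B5 = {1, 8, 9, 10}  B6 = {1, 3, 8, 10}  B7 = {1, 2, 3, 10}  B8 = {0, 2, 3, 10}  B9 = {0, 2, 3, 6}  B10 = {0, 2, 6, 12}  B11 = {0, 5, 6, 12}  B12 = {5, 6, 7, 12}
Tree: B1–B2, B2–B3, B3–B4, B4–B5, B5–B6, B6–B7, B7–B8, B8–B9, B9–B10, B10–B11, B11–B12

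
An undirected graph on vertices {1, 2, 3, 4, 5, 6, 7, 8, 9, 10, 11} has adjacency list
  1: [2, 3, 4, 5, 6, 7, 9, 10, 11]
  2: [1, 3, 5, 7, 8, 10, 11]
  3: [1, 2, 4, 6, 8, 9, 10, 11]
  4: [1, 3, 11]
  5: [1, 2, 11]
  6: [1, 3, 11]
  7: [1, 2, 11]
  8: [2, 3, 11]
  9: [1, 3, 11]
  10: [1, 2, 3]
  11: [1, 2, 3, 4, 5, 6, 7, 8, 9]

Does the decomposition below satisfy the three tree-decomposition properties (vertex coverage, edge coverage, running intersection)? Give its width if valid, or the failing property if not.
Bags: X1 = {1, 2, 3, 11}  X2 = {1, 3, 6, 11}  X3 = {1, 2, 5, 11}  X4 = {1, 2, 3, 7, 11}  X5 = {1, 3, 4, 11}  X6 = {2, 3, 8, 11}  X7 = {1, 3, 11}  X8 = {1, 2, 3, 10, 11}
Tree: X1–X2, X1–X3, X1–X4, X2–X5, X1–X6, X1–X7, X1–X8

A tree decomposition must satisfy three properties: every vertex lies in some bag; for every edge, both endpoints lie together in some bag; and for every vertex, the bags containing it form a connected subtree. Here vertex 9 appears in no bag, so the decomposition is invalid.

No — vertex 9 appears in no bag.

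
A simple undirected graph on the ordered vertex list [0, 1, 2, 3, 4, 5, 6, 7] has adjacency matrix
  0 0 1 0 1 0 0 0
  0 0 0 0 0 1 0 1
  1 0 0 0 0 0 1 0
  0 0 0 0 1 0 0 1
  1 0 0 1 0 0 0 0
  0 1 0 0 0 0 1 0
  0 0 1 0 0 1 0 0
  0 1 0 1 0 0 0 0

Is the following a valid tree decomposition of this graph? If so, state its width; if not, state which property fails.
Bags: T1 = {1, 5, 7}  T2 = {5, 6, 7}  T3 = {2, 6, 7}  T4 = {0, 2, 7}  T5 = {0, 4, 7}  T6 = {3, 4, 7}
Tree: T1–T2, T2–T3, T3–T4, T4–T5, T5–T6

Vertex coverage: the bags together contain {0, 1, 2, 3, 4, 5, 6, 7}, the full vertex set. Edge coverage: each edge of G has both endpoints in at least one bag. Running intersection: for every vertex, the bags containing it form a connected subtree. All three properties hold, so this is a valid tree decomposition of width max|bag| − 1 = 2, and hence tw(G) ≤ 2.

Yes; width 2.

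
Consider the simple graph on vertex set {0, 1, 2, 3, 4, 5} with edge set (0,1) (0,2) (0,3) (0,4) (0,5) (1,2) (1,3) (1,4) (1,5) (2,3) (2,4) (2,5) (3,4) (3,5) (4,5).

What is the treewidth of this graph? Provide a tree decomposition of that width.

Treewidth 5.
One optimal decomposition is:
Bags: B1 = {0, 1, 2, 3, 4, 5}
Tree: (single bag)

With just one bag of size 6, the width is 6 − 1 = 5, so tw(G) ≤ 5. On the other hand G contains the 6-clique {0, 1, 2, 3, 4, 5}. A clique must lie in a single bag of any decomposition, so no decomposition can have width below 5. Hence tw(G) = 5 exactly.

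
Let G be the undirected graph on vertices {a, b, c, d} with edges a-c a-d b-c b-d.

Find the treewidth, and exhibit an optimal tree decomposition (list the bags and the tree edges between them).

Every bag has size at most 3, so the width is 3 − 1 = 2 and tw(G) ≤ 2. Since b–c–a–d–b is a cycle in G, G is not acyclic. Forests are exactly the graphs of treewidth ≤ 1, so tw(G) ≥ 2. The upper and lower bounds meet at 2, so that is the treewidth.

Treewidth 2.
One such decomposition:
Bags: B1 = {a, b, c}  B2 = {a, b, d}
Tree: B1–B2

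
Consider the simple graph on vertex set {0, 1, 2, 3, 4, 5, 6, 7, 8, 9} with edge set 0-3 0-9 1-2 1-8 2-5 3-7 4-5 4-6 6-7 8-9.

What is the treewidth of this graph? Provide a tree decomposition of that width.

Treewidth 2.
One optimal decomposition is:
Bags: B1 = {0, 8, 9}  B2 = {0, 1, 8}  B3 = {0, 1, 2}  B4 = {0, 2, 5}  B5 = {0, 4, 5}  B6 = {0, 4, 6}  B7 = {0, 6, 7}  B8 = {0, 3, 7}
Tree: B1–B2, B2–B3, B3–B4, B4–B5, B5–B6, B6–B7, B7–B8

The largest bag has 3 vertices, giving width 2; this decomposition certifies tw(G) ≤ 2. For the lower bound, G contains the cycle 0–9–8–1–2–5–4–6–7–3–0, so G is not a forest; only forests have treewidth ≤ 1, hence tw(G) ≥ 2. Therefore the treewidth is 2.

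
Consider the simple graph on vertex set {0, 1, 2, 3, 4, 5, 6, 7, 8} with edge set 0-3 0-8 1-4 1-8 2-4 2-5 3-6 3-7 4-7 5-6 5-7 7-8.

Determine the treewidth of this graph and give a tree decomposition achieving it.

The largest bag has 4 vertices, giving width 3; this decomposition certifies tw(G) ≤ 3. For the lower bound: the 4 vertex sets {0,1,8}, {4}, {7}, {2,3,5,6} are disjoint, each induces a connected subgraph, and every pair is joined by at least one edge of G. Contracting each set to a single vertex therefore yields K_{4} as a minor, and since treewidth is minor-monotone, tw(G) ≥ tw(K_{4}) = 3. Hence tw(G) = 3 exactly.

Treewidth 3.
One such decomposition:
Bags: B1 = {0, 1, 4, 8}  B2 = {0, 4, 7, 8}  B3 = {0, 3, 4, 7}  B4 = {2, 3, 4, 7}  B5 = {2, 3, 5, 7}  B6 = {2, 3, 5, 6}
Tree: B1–B2, B2–B3, B3–B4, B4–B5, B5–B6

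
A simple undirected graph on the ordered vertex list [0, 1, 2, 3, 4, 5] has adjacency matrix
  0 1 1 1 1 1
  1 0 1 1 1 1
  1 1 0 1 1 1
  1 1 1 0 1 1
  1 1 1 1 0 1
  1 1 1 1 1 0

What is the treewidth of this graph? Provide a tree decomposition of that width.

With just one bag of size 6, the width is 6 − 1 = 5, so tw(G) ≤ 5. Conversely, {0, 1, 2, 3, 4, 5} is a clique of size 6, and the vertices of any clique must share a bag in every tree decomposition; so some bag has ≥ 6 vertices and tw(G) ≥ 5. The upper and lower bounds meet at 5, so that is the treewidth.

Treewidth 5.
One such decomposition:
Bags: B1 = {0, 1, 2, 3, 4, 5}
Tree: (single bag)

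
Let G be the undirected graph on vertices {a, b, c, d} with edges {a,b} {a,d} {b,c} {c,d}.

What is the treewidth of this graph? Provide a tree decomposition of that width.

Treewidth 2.
One such decomposition:
Bags: B1 = {a, b, d}  B2 = {b, c, d}
Tree: B1–B2

The largest bag has 3 vertices, giving width 2; this decomposition certifies tw(G) ≤ 2. For the lower bound, G contains the cycle d–a–b–c–d, so G is not a forest; only forests have treewidth ≤ 1, hence tw(G) ≥ 2. Therefore the treewidth is 2.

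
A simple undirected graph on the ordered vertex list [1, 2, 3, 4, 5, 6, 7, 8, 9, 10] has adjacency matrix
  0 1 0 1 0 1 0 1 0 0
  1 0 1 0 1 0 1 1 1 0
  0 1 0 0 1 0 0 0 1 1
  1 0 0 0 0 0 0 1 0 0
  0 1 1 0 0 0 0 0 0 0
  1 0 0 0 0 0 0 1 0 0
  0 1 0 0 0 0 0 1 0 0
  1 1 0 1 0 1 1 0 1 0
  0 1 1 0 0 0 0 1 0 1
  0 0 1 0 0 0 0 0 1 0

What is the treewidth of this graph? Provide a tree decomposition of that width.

Treewidth 2.
Bags: B1 = {1, 2, 8}  B2 = {2, 7, 8}  B3 = {1, 6, 8}  B4 = {2, 8, 9}  B5 = {2, 3, 9}  B6 = {1, 4, 8}  B7 = {3, 9, 10}  B8 = {2, 3, 5}
Tree: B1–B2, B1–B3, B1–B4, B4–B5, B1–B6, B5–B7, B5–B8

Every bag has size at most 3, so the width is 3 − 1 = 2 and tw(G) ≤ 2. For the lower bound, the 3 vertices {1, 2, 8} are pairwise adjacent, and any tree decomposition puts a clique entirely inside one bag — forcing width ≥ 2. Combining the bounds, tw(G) = 2.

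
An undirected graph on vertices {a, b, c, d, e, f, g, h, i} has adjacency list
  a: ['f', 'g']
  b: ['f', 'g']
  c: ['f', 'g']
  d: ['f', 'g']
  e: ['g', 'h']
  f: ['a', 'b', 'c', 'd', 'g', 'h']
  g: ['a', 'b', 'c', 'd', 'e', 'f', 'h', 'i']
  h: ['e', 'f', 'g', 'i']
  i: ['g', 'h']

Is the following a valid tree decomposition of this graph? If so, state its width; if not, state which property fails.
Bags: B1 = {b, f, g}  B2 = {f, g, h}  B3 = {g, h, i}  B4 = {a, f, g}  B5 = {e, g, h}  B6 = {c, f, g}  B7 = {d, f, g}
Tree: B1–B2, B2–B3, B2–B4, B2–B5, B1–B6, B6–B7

Vertex coverage: the bags together contain {a, b, c, d, e, f, g, h, i}, the full vertex set. Edge coverage: each edge of G has both endpoints in at least one bag. Running intersection: for every vertex, the bags containing it form a connected subtree. All three properties hold, so this is a valid tree decomposition of width max|bag| − 1 = 2, and hence tw(G) ≤ 2.

Yes; width 2.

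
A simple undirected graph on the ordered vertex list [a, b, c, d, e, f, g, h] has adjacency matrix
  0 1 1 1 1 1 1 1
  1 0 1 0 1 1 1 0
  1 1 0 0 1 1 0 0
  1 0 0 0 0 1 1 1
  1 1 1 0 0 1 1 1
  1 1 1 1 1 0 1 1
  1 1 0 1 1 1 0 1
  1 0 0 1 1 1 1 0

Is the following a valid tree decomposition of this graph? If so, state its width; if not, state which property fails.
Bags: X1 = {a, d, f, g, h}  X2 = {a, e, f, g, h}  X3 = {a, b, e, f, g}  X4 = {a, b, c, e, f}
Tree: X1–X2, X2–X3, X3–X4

Every vertex of G appears in some bag (union = {a, b, c, d, e, f, g, h}); every edge is covered by a bag; and for each vertex v the set of bags containing v is connected in the bag tree. The decomposition is therefore valid. The largest bag has 5 vertices, so the width is 4.

Yes; width 4.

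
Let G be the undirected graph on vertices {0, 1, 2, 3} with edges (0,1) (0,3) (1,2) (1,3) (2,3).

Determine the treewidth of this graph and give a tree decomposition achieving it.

Treewidth 2.
One such decomposition:
Bags: B1 = {0, 1, 3}  B2 = {1, 2, 3}
Tree: B1–B2

Every bag has size at most 3, so the width is 3 − 1 = 2 and tw(G) ≤ 2. Conversely, {0, 1, 3} is a clique of size 3, and the vertices of any clique must share a bag in every tree decomposition; so some bag has ≥ 3 vertices and tw(G) ≥ 2. Hence tw(G) = 2 exactly.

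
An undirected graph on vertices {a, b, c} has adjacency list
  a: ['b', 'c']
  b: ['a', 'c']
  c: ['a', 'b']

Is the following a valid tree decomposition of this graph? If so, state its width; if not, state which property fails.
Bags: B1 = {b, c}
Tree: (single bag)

A tree decomposition must satisfy three properties: every vertex lies in some bag; for every edge, both endpoints lie together in some bag; and for every vertex, the bags containing it form a connected subtree. Here vertex a appears in no bag, so the decomposition is invalid.

No — vertex a appears in no bag.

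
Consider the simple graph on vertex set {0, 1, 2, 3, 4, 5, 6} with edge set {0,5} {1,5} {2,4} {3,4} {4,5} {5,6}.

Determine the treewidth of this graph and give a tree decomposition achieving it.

Treewidth 1.
One such decomposition:
Bags: B1 = {1, 5}  B2 = {4, 5}  B3 = {3, 4}  B4 = {5, 6}  B5 = {2, 4}  B6 = {0, 5}
Tree: B1–B2, B2–B3, B1–B4, B2–B5, B4–B6

Every bag has size at most 2, so the width is 2 − 1 = 1 and tw(G) ≤ 1. Any graph with an edge has treewidth ≥ 1, and G has the edge 5–1. The upper and lower bounds meet at 1, so that is the treewidth.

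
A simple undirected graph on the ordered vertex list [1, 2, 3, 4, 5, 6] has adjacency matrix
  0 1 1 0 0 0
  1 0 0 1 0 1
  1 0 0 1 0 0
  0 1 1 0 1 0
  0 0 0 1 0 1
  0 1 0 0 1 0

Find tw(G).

A width-2 tree decomposition is:
Bags: B1 = {1, 2, 3}  B2 = {2, 3, 4}  B3 = {2, 4, 6}  B4 = {4, 5, 6}
Tree: B1–B2, B2–B3, B3–B4
The largest bag has 3 vertices, giving width 2; this decomposition certifies tw(G) ≤ 2. For the lower bound, G contains the cycle 1–3–4–2–1, so G is not a forest; only forests have treewidth ≤ 1, hence tw(G) ≥ 2. Therefore the treewidth is 2.

2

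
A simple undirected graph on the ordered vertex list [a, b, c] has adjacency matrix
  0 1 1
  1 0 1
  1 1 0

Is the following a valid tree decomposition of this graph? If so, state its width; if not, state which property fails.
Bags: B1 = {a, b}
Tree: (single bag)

A tree decomposition must satisfy three properties: every vertex lies in some bag; for every edge, both endpoints lie together in some bag; and for every vertex, the bags containing it form a connected subtree. Here vertex c appears in no bag, so the decomposition is invalid.

No — vertex c appears in no bag.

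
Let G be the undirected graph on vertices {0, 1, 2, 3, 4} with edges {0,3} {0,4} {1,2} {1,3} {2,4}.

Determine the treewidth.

A width-2 tree decomposition is:
Bags: B1 = {0, 1, 3}  B2 = {0, 1, 2}  B3 = {0, 2, 4}
Tree: B1–B2, B2–B3
Every bag has size at most 3, so the width is 3 − 1 = 2 and tw(G) ≤ 2. The edges 0–3–1–2–4–0 form a cycle, so G is not a tree and its treewidth is at least 2. Combining the bounds, tw(G) = 2.

2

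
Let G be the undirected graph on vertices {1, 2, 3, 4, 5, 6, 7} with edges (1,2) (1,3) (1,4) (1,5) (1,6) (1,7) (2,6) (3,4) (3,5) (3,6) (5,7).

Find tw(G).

2

A width-2 tree decomposition is:
Bags: B1 = {1, 3, 5}  B2 = {1, 3, 6}  B3 = {1, 3, 4}  B4 = {1, 2, 6}  B5 = {1, 5, 7}
Tree: B1–B2, B2–B3, B2–B4, B1–B5
Every bag has size at most 3, so the width is 3 − 1 = 2 and tw(G) ≤ 2. Conversely, {1, 2, 6} is a clique of size 3, and the vertices of any clique must share a bag in every tree decomposition; so some bag has ≥ 3 vertices and tw(G) ≥ 2. Combining the bounds, tw(G) = 2.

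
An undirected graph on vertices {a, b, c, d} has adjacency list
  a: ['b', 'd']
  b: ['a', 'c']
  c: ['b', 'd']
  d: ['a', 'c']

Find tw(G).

2

A width-2 tree decomposition is:
Bags: B1 = {a, b, d}  B2 = {b, c, d}
Tree: B1–B2
Every bag has size at most 3, so the width is 3 − 1 = 2 and tw(G) ≤ 2. The edges b–a–d–c–b form a cycle, so G is not a tree and its treewidth is at least 2. Therefore the treewidth is 2.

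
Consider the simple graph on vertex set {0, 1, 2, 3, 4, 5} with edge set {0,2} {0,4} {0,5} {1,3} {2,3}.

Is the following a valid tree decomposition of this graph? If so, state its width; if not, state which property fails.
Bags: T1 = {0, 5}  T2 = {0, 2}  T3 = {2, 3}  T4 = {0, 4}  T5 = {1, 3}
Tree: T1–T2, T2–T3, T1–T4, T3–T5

Yes; width 1.

Vertex coverage: the bags together contain {0, 1, 2, 3, 4, 5}, the full vertex set. Edge coverage: each edge of G has both endpoints in at least one bag. Running intersection: for every vertex, the bags containing it form a connected subtree. All three properties hold, so this is a valid tree decomposition of width max|bag| − 1 = 1, and hence tw(G) ≤ 1.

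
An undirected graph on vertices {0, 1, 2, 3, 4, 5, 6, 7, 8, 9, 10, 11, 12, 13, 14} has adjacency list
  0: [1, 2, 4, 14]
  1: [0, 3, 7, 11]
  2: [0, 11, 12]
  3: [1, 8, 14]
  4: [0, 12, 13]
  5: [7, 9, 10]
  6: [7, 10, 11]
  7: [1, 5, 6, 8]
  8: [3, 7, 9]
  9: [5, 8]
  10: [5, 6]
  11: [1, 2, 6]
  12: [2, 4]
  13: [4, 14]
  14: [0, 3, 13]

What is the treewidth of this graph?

A width-3 tree decomposition is:
Bags: B1 = {4, 12, 13, 14}  B2 = {0, 4, 12, 14}  B3 = {0, 2, 12, 14}  B4 = {0, 2, 3, 14}  B5 = {0, 1, 2, 3}  B6 = {1, 2, 3, 11}  B7 = {1, 3, 8, 11}  B8 = {1, 7, 8, 11}  B9 = {6, 7, 8, 11}  B10 = {6, 7, 8, 9}  B11 = {5, 6, 7, 9}  B12 = {5, 6, 9, 10}
Tree: B1–B2, B2–B3, B3–B4, B4–B5, B5–B6, B6–B7, B7–B8, B8–B9, B9–B10, B10–B11, B11–B12
The largest bag has 4 vertices, giving width 3; this decomposition certifies tw(G) ≤ 3. For the lower bound: the 4 vertex sets {4,12,13}, {14}, {0}, {1,2,3,11} are disjoint, each induces a connected subgraph, and every pair is joined by at least one edge of G. Contracting each set to a single vertex therefore yields K_{4} as a minor, and since treewidth is minor-monotone, tw(G) ≥ tw(K_{4}) = 3. Combining the bounds, tw(G) = 3.

3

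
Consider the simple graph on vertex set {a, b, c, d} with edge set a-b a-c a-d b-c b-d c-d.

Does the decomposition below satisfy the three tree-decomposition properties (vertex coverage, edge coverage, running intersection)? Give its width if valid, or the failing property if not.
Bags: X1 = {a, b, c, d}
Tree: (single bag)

Vertex coverage: the bags together contain {a, b, c, d}, the full vertex set. Edge coverage: each edge of G has both endpoints in at least one bag. Running intersection: for every vertex, the bags containing it form a connected subtree. All three properties hold, so this is a valid tree decomposition of width max|bag| − 1 = 3, and hence tw(G) ≤ 3.

Yes; width 3.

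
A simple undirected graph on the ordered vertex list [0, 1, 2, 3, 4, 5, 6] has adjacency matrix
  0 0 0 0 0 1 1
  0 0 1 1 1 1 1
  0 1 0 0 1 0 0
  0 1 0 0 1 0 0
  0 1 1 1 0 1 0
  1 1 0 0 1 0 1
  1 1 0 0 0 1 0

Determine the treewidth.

2

A width-2 tree decomposition is:
Bags: B1 = {1, 5, 6}  B2 = {0, 5, 6}  B3 = {1, 4, 5}  B4 = {1, 2, 4}  B5 = {1, 3, 4}
Tree: B1–B2, B1–B3, B3–B4, B4–B5
Every bag has size at most 3, so the width is 3 − 1 = 2 and tw(G) ≤ 2. On the other hand G contains the 3-clique {0, 5, 6}. A clique must lie in a single bag of any decomposition, so no decomposition can have width below 2. Combining the bounds, tw(G) = 2.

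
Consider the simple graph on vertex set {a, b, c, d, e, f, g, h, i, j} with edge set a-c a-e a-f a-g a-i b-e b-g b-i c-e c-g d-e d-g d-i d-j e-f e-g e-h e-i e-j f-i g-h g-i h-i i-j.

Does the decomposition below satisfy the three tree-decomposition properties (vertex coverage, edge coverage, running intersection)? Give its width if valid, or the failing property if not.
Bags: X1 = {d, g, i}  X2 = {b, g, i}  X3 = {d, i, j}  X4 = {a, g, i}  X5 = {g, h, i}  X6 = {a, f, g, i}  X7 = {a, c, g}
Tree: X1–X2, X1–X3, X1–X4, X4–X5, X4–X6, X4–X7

No — vertex e appears in no bag.

A tree decomposition must satisfy three properties: every vertex lies in some bag; for every edge, both endpoints lie together in some bag; and for every vertex, the bags containing it form a connected subtree. Here vertex e appears in no bag, so the decomposition is invalid.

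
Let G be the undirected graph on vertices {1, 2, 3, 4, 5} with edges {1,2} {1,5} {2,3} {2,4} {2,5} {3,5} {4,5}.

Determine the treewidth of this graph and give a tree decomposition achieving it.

The largest bag has 3 vertices, giving width 2; this decomposition certifies tw(G) ≤ 2. On the other hand G contains the 3-clique {1, 2, 5}. A clique must lie in a single bag of any decomposition, so no decomposition can have width below 2. Hence tw(G) = 2 exactly.

Treewidth 2.
One such decomposition:
Bags: B1 = {2, 4, 5}  B2 = {2, 3, 5}  B3 = {1, 2, 5}
Tree: B1–B2, B1–B3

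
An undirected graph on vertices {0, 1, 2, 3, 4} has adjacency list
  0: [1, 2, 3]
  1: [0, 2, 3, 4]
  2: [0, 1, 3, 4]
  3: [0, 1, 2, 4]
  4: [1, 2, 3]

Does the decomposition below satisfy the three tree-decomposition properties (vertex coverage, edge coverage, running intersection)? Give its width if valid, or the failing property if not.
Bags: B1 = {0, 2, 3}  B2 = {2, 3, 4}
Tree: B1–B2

A tree decomposition must satisfy three properties: every vertex lies in some bag; for every edge, both endpoints lie together in some bag; and for every vertex, the bags containing it form a connected subtree. Here vertex 1 appears in no bag, so the decomposition is invalid.

No — vertex 1 appears in no bag.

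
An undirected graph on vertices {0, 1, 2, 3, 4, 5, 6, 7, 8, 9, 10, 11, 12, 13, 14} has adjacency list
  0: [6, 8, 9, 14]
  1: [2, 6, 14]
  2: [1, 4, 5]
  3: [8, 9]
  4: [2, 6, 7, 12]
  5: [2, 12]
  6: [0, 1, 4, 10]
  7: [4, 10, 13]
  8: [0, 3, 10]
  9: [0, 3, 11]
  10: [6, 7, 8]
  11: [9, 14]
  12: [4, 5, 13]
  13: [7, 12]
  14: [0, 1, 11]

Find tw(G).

3

A width-3 tree decomposition is:
Bags: B1 = {5, 7, 12, 13}  B2 = {4, 5, 7, 12}  B3 = {2, 4, 5, 7}  B4 = {2, 4, 7, 10}  B5 = {2, 4, 6, 10}  B6 = {1, 2, 6, 10}  B7 = {1, 6, 8, 10}  B8 = {0, 1, 6, 8}  B9 = {0, 1, 8, 14}  B10 = {0, 3, 8, 14}  B11 = {0, 3, 9, 14}  B12 = {3, 9, 11, 14}
Tree: B1–B2, B2–B3, B3–B4, B4–B5, B5–B6, B6–B7, B7–B8, B8–B9, B9–B10, B10–B11, B11–B12
The largest bag has 4 vertices, giving width 3; this decomposition certifies tw(G) ≤ 3. For the lower bound: the 4 vertex sets {5,12,13}, {7}, {4}, {1,2,6,10} are disjoint, each induces a connected subgraph, and every pair is joined by at least one edge of G. Contracting each set to a single vertex therefore yields K_{4} as a minor, and since treewidth is minor-monotone, tw(G) ≥ tw(K_{4}) = 3. Hence tw(G) = 3 exactly.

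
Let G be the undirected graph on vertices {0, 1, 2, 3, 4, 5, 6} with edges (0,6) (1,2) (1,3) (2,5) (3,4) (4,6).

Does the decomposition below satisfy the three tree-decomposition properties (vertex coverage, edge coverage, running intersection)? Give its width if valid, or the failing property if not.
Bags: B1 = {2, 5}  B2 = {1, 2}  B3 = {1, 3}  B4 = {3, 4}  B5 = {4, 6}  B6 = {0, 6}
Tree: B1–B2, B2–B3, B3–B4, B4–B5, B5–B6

Checking the three conditions: (i) the bags cover all of {0, 1, 2, 3, 4, 5, 6}; (ii) for each edge, some bag contains both endpoints; (iii) the bags containing any fixed vertex form a subtree. All hold, so the decomposition is valid with width 2 − 1 = 1.

Yes; width 1.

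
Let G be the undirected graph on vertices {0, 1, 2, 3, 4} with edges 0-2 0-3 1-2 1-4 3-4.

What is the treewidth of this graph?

A width-2 tree decomposition is:
Bags: B1 = {1, 3, 4}  B2 = {1, 2, 3}  B3 = {0, 2, 3}
Tree: B1–B2, B2–B3
Each bag holds 3 vertices, so the decomposition has width 2, which upper-bounds the treewidth. Since 3–4–1–2–0–3 is a cycle in G, G is not acyclic. Forests are exactly the graphs of treewidth ≤ 1, so tw(G) ≥ 2. Therefore the treewidth is 2.

2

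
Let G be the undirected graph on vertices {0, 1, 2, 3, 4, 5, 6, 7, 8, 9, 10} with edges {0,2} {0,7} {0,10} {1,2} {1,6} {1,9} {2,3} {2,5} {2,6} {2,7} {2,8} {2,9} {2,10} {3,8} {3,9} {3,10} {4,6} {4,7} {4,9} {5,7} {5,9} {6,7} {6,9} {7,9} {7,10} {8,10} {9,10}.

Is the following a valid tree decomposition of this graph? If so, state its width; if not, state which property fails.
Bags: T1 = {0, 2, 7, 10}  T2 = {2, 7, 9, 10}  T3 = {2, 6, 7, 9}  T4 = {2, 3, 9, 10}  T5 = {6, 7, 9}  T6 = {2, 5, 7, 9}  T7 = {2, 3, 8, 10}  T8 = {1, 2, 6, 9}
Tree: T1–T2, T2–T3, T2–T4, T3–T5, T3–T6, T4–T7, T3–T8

A tree decomposition must satisfy three properties: every vertex lies in some bag; for every edge, both endpoints lie together in some bag; and for every vertex, the bags containing it form a connected subtree. Here vertex 4 appears in no bag, so the decomposition is invalid.

No — vertex 4 appears in no bag.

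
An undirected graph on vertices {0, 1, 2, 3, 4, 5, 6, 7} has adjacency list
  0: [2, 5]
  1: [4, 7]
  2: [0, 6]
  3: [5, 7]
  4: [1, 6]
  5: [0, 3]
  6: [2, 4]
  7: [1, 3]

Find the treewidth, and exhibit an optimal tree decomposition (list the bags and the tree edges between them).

Treewidth 2.
Bags: B1 = {3, 5, 7}  B2 = {1, 5, 7}  B3 = {1, 4, 5}  B4 = {4, 5, 6}  B5 = {2, 5, 6}  B6 = {0, 2, 5}
Tree: B1–B2, B2–B3, B3–B4, B4–B5, B5–B6

The largest bag has 3 vertices, giving width 2; this decomposition certifies tw(G) ≤ 2. For the lower bound, G contains the cycle 5–3–7–1–4–6–2–0–5, so G is not a forest; only forests have treewidth ≤ 1, hence tw(G) ≥ 2. Therefore the treewidth is 2.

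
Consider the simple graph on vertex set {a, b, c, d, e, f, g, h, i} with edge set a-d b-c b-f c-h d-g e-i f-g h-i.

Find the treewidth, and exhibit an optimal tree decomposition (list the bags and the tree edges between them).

The largest bag has 2 vertices, giving width 1; this decomposition certifies tw(G) ≤ 1. Since G has at least one edge (e.g. a–d), it is not an edgeless graph, so tw(G) ≥ 1. Hence tw(G) = 1 exactly.

Treewidth 1.
One optimal decomposition is:
Bags: B1 = {a, d}  B2 = {d, g}  B3 = {f, g}  B4 = {b, f}  B5 = {b, c}  B6 = {c, h}  B7 = {h, i}  B8 = {e, i}
Tree: B1–B2, B2–B3, B3–B4, B4–B5, B5–B6, B6–B7, B7–B8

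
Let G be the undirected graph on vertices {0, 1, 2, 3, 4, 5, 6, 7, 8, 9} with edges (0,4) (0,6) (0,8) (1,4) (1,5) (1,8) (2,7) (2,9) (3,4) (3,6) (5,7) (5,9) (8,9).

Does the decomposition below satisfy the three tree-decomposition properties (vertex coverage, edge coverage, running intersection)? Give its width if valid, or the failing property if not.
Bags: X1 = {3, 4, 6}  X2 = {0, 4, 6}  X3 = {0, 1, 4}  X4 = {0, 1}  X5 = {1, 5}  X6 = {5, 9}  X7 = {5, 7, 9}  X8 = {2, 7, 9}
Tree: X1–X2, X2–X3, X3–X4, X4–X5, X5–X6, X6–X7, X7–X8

No — vertex 8 appears in no bag.

A tree decomposition must satisfy three properties: every vertex lies in some bag; for every edge, both endpoints lie together in some bag; and for every vertex, the bags containing it form a connected subtree. Here vertex 8 appears in no bag, so the decomposition is invalid.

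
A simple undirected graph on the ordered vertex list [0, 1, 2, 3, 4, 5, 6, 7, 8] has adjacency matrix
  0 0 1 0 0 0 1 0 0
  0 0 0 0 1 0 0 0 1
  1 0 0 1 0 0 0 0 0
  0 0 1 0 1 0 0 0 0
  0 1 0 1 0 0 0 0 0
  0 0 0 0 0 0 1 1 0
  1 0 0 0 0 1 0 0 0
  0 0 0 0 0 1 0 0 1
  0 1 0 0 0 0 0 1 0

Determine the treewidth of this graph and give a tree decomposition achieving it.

Each bag holds 3 vertices, so the decomposition has width 2, which upper-bounds the treewidth. The edges 1–8–7–5–6–0–2–3–4–1 form a cycle, so G is not a tree and its treewidth is at least 2. Combining the bounds, tw(G) = 2.

Treewidth 2.
One optimal decomposition is:
Bags: B1 = {1, 7, 8}  B2 = {1, 5, 7}  B3 = {1, 5, 6}  B4 = {0, 1, 6}  B5 = {0, 1, 2}  B6 = {1, 2, 3}  B7 = {1, 3, 4}
Tree: B1–B2, B2–B3, B3–B4, B4–B5, B5–B6, B6–B7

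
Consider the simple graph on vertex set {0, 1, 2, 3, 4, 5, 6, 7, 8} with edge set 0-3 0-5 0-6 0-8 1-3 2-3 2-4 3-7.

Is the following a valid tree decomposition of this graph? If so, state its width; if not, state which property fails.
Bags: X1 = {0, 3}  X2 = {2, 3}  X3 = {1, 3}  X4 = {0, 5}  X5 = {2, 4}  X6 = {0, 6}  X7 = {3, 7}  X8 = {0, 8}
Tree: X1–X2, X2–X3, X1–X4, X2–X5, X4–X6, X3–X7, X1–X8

Checking the three conditions: (i) the bags cover all of {0, 1, 2, 3, 4, 5, 6, 7, 8}; (ii) for each edge, some bag contains both endpoints; (iii) the bags containing any fixed vertex form a subtree. All hold, so the decomposition is valid with width 2 − 1 = 1.

Yes; width 1.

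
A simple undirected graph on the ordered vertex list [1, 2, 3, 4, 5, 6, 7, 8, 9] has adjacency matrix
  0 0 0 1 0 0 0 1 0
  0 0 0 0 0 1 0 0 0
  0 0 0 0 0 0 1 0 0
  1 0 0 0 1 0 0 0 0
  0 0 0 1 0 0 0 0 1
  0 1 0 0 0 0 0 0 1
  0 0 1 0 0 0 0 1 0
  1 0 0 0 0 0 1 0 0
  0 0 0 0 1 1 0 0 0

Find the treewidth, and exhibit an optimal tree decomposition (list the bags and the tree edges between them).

The largest bag has 2 vertices, giving width 1; this decomposition certifies tw(G) ≤ 1. G has an edge, so its treewidth is at least 1. The upper and lower bounds meet at 1, so that is the treewidth.

Treewidth 1.
One optimal decomposition is:
Bags: B1 = {2, 6}  B2 = {6, 9}  B3 = {5, 9}  B4 = {4, 5}  B5 = {1, 4}  B6 = {1, 8}  B7 = {7, 8}  B8 = {3, 7}
Tree: B1–B2, B2–B3, B3–B4, B4–B5, B5–B6, B6–B7, B7–B8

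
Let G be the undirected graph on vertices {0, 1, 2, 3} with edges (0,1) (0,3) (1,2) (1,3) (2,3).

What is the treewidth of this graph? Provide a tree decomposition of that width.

Treewidth 2.
Bags: B1 = {0, 1, 3}  B2 = {1, 2, 3}
Tree: B1–B2

The largest bag has 3 vertices, giving width 2; this decomposition certifies tw(G) ≤ 2. For the lower bound, the 3 vertices {0, 1, 3} are pairwise adjacent, and any tree decomposition puts a clique entirely inside one bag — forcing width ≥ 2. Therefore the treewidth is 2.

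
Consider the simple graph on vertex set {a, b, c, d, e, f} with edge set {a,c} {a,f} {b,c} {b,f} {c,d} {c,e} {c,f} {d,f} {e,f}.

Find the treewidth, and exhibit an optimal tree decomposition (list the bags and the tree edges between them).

Each bag holds 3 vertices, so the decomposition has width 2, which upper-bounds the treewidth. On the other hand G contains the 3-clique {c, d, f}. A clique must lie in a single bag of any decomposition, so no decomposition can have width below 2. Hence tw(G) = 2 exactly.

Treewidth 2.
Bags: B1 = {a, c, f}  B2 = {c, e, f}  B3 = {b, c, f}  B4 = {c, d, f}
Tree: B1–B2, B1–B3, B1–B4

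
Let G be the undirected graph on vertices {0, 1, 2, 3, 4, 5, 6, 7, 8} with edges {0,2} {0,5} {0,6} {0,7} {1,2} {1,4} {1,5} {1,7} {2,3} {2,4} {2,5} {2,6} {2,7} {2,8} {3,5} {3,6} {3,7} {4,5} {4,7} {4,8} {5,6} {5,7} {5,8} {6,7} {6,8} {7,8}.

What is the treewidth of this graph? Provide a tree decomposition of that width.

Every bag has size at most 5, so the width is 5 − 1 = 4 and tw(G) ≤ 4. Conversely, {1, 2, 4, 5, 7} is a clique of size 5, and the vertices of any clique must share a bag in every tree decomposition; so some bag has ≥ 5 vertices and tw(G) ≥ 4. Therefore the treewidth is 4.

Treewidth 4.
Bags: B1 = {2, 5, 6, 7, 8}  B2 = {0, 2, 5, 6, 7}  B3 = {2, 3, 5, 6, 7}  B4 = {2, 4, 5, 7, 8}  B5 = {1, 2, 4, 5, 7}
Tree: B1–B2, B1–B3, B1–B4, B4–B5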